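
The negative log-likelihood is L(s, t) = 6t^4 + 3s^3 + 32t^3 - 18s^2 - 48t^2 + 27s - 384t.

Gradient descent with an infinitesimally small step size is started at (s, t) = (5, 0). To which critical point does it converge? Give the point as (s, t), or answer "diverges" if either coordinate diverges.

(3, 2)

L is separable, so gradient descent decouples: s follows -∂L/∂s, t follows -∂L/∂t.
∂L/∂s = 9(s - 3)(s - 1); at s=5 this is 72, so s decreases.
∂L/∂t = 24(t - 2)(t + 2)(t + 4); at t=0 this is -384, so t increases.
s converges to its nearest critical value 3 (a local min of the s-part); t converges to 2. The iterate converges to (3, 2).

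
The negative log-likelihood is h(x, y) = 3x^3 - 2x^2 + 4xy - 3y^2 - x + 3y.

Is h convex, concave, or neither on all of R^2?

The term 3x^3 is cubic, so the Hessian is not constant.
∂²h/∂x² = 18x - 4, which takes both signs as x varies (negative for sufficiently negative x). A diagonal entry of the Hessian changing sign means the Hessian is neither positive- nor negative-semidefinite on all of R^2.

neither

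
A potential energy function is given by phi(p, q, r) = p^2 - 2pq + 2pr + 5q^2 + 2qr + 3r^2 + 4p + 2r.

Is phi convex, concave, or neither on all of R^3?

phi is quadratic, so its Hessian is the constant matrix H = [[2, -2, 2], [-2, 10, 2], [2, 2, 6]].
Leading principal minors: 2, 16, 32.
All positive ⇒ H ≻ 0 ⇒ convex.

convex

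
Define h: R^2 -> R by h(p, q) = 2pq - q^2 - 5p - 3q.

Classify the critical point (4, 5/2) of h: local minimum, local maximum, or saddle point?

The Hessian of h is constant: H = [[0, 2], [2, -2]].
det(H) = 0·(-2) − 2² = -4.
Since det(H) < 0, H is indefinite and the critical point is a saddle point.

saddle point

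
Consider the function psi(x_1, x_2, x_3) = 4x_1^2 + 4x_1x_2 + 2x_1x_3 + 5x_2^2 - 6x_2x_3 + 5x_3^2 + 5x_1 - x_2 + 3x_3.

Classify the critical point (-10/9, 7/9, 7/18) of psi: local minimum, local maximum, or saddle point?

local minimum

The Hessian is constant: H = [[8, 4, 2], [4, 10, -6], [2, -6, 10]].
Leading principal minors: Δ₁ = 8, Δ₂ = 64, Δ₃ = 216.
All leading minors are positive, so H is positive definite: a local minimum.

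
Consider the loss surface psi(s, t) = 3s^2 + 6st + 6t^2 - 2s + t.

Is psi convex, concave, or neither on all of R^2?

convex

psi is quadratic, so its Hessian is the constant matrix H = [[6, 6], [6, 12]].
det(H) = 36, tr(H) = 18.
det(H) > 0 and tr(H) > 0, so H is positive definite everywhere: convex.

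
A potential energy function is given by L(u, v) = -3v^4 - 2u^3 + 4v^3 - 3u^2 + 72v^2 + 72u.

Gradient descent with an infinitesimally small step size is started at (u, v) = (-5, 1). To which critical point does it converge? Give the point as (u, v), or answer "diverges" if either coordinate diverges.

L is separable, so gradient descent decouples: u follows -∂L/∂u, v follows -∂L/∂v.
∂L/∂u = -6(u - 3)(u + 4); at u=-5 this is -48, so u increases.
∂L/∂v = -12v(v - 4)(v + 3); at v=1 this is 144, so v decreases.
u converges to its nearest critical value -4 (a local min of the u-part); v converges to 0. The iterate converges to (-4, 0).

(-4, 0)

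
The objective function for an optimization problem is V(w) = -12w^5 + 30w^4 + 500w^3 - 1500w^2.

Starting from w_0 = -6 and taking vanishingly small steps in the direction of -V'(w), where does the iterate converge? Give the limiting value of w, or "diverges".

-5

V'(w) = -60w(w - 5)(w - 2)(w + 5), so V'(-6) = -31680.
Gradient descent moves in the -V' direction, i.e. w is increasing.
The nearest critical point in that direction is w = -5, where V'' = 21000 > 0 (a local minimum). The iterate converges there.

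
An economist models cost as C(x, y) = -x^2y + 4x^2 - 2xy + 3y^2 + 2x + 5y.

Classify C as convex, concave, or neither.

The term -x^2y is cubic, so the Hessian is not constant.
∂²C/∂x² = -2y + 8, which takes both signs as y varies (negative for sufficiently large y). A diagonal entry of the Hessian changing sign means the Hessian is neither positive- nor negative-semidefinite on all of R^2.

neither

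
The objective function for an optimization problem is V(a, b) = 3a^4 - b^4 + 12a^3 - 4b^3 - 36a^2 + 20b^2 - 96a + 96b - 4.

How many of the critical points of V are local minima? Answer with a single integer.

2

V separates as a function of a plus a function of b, so ∇V=0 decouples.
∂V/∂a = 12(a - 2)(a + 1)(a + 4) = 0 at a ∈ {-4, -1, 2}; ∂V/∂b = -4(b - 3)(b + 2)(b + 4) = 0 at b ∈ {-4, -2, 3}.
The Hessian is diagonal: diag(V_aa, V_bb). Second derivatives: V_aa(-4)=216, V_aa(-1)=-108, V_aa(2)=216; V_bb(-4)=-56, V_bb(-2)=40, V_bb(3)=-140.
Local minima occur where both diagonal entries positive: (-4, -2), (2, -2). Count: 2.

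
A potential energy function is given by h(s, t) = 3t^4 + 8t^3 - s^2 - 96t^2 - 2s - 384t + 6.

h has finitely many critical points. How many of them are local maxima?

h separates as a function of s plus a function of t, so ∇h=0 decouples.
∂h/∂s = -2(s + 1) = 0 at s ∈ {-1}; ∂h/∂t = 12(t - 4)(t + 2)(t + 4) = 0 at t ∈ {-4, -2, 4}.
The Hessian is diagonal: diag(h_ss, h_tt). Second derivatives: h_ss(-1)=-2; h_tt(-4)=192, h_tt(-2)=-144, h_tt(4)=576.
Local maxima occur where both diagonal entries negative: (-1, -2). Count: 1.

1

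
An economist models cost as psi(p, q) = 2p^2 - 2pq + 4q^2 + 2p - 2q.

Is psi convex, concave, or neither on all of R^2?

convex

psi is quadratic, so its Hessian is the constant matrix H = [[4, -2], [-2, 8]].
det(H) = 28, tr(H) = 12.
det(H) > 0 and tr(H) > 0, so H is positive definite everywhere: convex.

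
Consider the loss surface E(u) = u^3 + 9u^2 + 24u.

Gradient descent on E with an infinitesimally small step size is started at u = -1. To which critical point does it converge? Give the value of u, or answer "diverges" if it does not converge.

-2

E'(u) = 3(u + 2)(u + 4), so E'(-1) = 9.
Gradient descent moves in the -E' direction, i.e. u is decreasing.
The nearest critical point in that direction is u = -2, where E'' = 6 > 0 (a local minimum). The iterate converges there.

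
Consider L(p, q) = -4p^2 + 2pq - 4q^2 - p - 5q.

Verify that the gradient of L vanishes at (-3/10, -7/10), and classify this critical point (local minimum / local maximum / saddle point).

local maximum

∇L = (-8p + 2q - 1, 2p - 8q - 5); substituting (-3/10, -7/10) gives ∇L = (0, 0), so (-3/10, -7/10) is indeed a critical point.
The Hessian of L is constant: H = [[-8, 2], [2, -8]].
det(H) = (-8)·(-8) − 2² = 60.
det(H) > 0 and tr(H) = -16 < 0, so H is negative definite and the point is a local maximum.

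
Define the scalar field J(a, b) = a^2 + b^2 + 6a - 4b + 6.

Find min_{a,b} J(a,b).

J(a,b) separates as P(a) + Q(b) + 6, so its minimum is min P + min Q + 6.
P'(a) = 2a + 6 vanishes at a ∈ {-3}; Q'(b) = 2b - 4 vanishes at b ∈ {2}.
Local minima of P (where P''>0): P(-3)=-9. Local minima of Q: Q(2)=-4.
So the global minimum of J is P(-3) + Q(2) + 6 = -9 − 4 + 6 = -7, attained at (-3, 2).

-7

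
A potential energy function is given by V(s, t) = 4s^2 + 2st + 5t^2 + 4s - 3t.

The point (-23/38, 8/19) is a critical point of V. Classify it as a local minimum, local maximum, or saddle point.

local minimum

The Hessian of V is constant: H = [[8, 2], [2, 10]].
det(H) = 8·10 − 2² = 76.
det(H) > 0 and tr(H) = 18 > 0, so H is positive definite and the point is a local minimum.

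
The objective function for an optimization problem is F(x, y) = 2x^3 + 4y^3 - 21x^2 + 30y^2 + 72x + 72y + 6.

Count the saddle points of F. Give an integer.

2

F separates as a function of x plus a function of y, so ∇F=0 decouples.
∂F/∂x = 6(x - 4)(x - 3) = 0 at x ∈ {3, 4}; ∂F/∂y = 12(y + 2)(y + 3) = 0 at y ∈ {-3, -2}.
The Hessian is diagonal: diag(F_xx, F_yy). Second derivatives: F_xx(3)=-6, F_xx(4)=6; F_yy(-3)=-12, F_yy(-2)=12.
Saddle points occur where the two diagonal entries have opposite signs: (3, -2), (4, -3). Count: 2.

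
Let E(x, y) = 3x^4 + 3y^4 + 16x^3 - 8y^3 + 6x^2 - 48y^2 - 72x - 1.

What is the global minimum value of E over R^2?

E(x,y) separates as P(x) + Q(y) − 1, so its minimum is min P + min Q − 1.
P'(x) = 12(x - 1)(x + 2)(x + 3) vanishes at x ∈ {-3, -2, 1}; Q'(y) = 12y(y - 4)(y + 2) vanishes at y ∈ {-2, 0, 4}.
Local minima of P (where P''>0): P(-3)=81, P(1)=-47. Local minima of Q: Q(-2)=-80, Q(4)=-512.
So the global minimum of E is P(1) + Q(4) − 1 = -47 − 512 − 1 = -560, attained at (1, 4).

-560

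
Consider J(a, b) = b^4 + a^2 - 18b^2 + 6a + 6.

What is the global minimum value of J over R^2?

-84

J(a,b) separates as P(a) + Q(b) + 6, so its minimum is min P + min Q + 6.
P'(a) = 2a + 6 vanishes at a ∈ {-3}; Q'(b) = 4b(b - 3)(b + 3) vanishes at b ∈ {-3, 0, 3}.
Local minima of P (where P''>0): P(-3)=-9. Local minima of Q: Q(-3)=-81, Q(3)=-81.
So the global minimum of J is P(-3) + Q(-3) + 6 = -9 − 81 + 6 = -84, attained at (-3, -3).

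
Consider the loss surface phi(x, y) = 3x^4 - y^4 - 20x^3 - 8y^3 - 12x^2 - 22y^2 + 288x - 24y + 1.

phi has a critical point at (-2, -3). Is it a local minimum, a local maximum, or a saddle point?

The mixed partial ∂²phi/∂x∂y is 0, so the Hessian at any point is diag(phi_xx, phi_yy) = diag(12(3x^2 - 10x - 2), -4(3y^2 + 12y + 11)).
At (-2, -3): H = diag(360, -8).
The eigenvalues have opposite signs, so H is indefinite: a saddle point.

saddle point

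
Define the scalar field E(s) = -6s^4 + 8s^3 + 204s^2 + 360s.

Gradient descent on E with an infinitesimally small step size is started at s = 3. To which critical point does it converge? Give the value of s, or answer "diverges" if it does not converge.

-1

E'(s) = -24(s - 5)(s + 1)(s + 3), so E'(3) = 1152.
Gradient descent moves in the -E' direction, i.e. s is decreasing.
The nearest critical point in that direction is s = -1, where E'' = 288 > 0 (a local minimum). The iterate converges there.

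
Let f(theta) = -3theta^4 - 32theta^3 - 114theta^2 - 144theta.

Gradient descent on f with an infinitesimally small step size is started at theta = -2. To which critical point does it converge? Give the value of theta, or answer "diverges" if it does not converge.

f'(theta) = -12(theta + 1)(theta + 3)(theta + 4), so f'(-2) = 24.
Gradient descent moves in the -f' direction, i.e. theta is decreasing.
The nearest critical point in that direction is theta = -3, where f'' = 24 > 0 (a local minimum). The iterate converges there.

-3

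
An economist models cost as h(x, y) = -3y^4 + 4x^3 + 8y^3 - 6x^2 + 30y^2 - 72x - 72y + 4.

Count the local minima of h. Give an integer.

h separates as a function of x plus a function of y, so ∇h=0 decouples.
∂h/∂x = 12(x - 3)(x + 2) = 0 at x ∈ {-2, 3}; ∂h/∂y = -12(y - 3)(y - 1)(y + 2) = 0 at y ∈ {-2, 1, 3}.
The Hessian is diagonal: diag(h_xx, h_yy). Second derivatives: h_xx(-2)=-60, h_xx(3)=60; h_yy(-2)=-180, h_yy(1)=72, h_yy(3)=-120.
Local minima occur where both diagonal entries positive: (3, 1). Count: 1.

1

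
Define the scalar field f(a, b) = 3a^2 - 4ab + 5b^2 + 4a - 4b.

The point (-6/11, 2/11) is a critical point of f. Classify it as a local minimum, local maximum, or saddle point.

local minimum

The Hessian of f is constant: H = [[6, -4], [-4, 10]].
det(H) = 6·10 − (-4)² = 44.
det(H) > 0 and tr(H) = 16 > 0, so H is positive definite and the point is a local minimum.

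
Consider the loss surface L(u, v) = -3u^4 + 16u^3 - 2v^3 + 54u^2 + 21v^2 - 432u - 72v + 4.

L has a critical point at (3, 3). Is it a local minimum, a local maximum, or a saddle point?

local minimum

The mixed partial ∂²L/∂u∂v is 0, so the Hessian at any point is diag(L_uu, L_vv) = diag(12(-3u^2 + 8u + 9), 6(-2v + 7)).
At (3, 3): H = diag(72, 6).
Both eigenvalues are positive, so H is positive definite: a local minimum.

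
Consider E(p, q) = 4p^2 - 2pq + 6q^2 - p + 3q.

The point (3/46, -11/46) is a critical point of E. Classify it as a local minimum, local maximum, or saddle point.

The Hessian of E is constant: H = [[8, -2], [-2, 12]].
det(H) = 8·12 − (-2)² = 92.
det(H) > 0 and tr(H) = 20 > 0, so H is positive definite and the point is a local minimum.

local minimum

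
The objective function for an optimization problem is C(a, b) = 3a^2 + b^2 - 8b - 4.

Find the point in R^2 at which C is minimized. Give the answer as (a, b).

(0, 4)

C(a,b) separates as P(a) + Q(b) − 4, so its minimum is min P + min Q − 4.
P'(a) = 6a vanishes at a ∈ {0}; Q'(b) = 2b - 8 vanishes at b ∈ {4}.
Local minima of P (where P''>0): P(0)=0. Local minima of Q: Q(4)=-16.
So the global minimum of C is P(0) + Q(4) − 4 = 0 − 16 − 4 = -20, attained at (0, 4).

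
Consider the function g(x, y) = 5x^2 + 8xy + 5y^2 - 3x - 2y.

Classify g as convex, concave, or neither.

convex

g is quadratic, so its Hessian is the constant matrix H = [[10, 8], [8, 10]].
det(H) = 36, tr(H) = 20.
det(H) > 0 and tr(H) > 0, so H is positive definite everywhere: convex.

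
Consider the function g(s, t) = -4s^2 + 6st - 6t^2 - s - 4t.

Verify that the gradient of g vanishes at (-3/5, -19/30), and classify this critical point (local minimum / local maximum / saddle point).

local maximum

∇g = (-8s + 6t - 1, 6s - 12t - 4); substituting (-3/5, -19/30) gives ∇g = (0, 0), so (-3/5, -19/30) is indeed a critical point.
The Hessian of g is constant: H = [[-8, 6], [6, -12]].
det(H) = (-8)·(-12) − 6² = 60.
det(H) > 0 and tr(H) = -20 < 0, so H is negative definite and the point is a local maximum.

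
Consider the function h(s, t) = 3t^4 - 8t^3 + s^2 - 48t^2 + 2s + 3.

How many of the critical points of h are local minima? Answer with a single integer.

h separates as a function of s plus a function of t, so ∇h=0 decouples.
∂h/∂s = 2(s + 1) = 0 at s ∈ {-1}; ∂h/∂t = 12t(t - 4)(t + 2) = 0 at t ∈ {-2, 0, 4}.
The Hessian is diagonal: diag(h_ss, h_tt). Second derivatives: h_ss(-1)=2; h_tt(-2)=144, h_tt(0)=-96, h_tt(4)=288.
Local minima occur where both diagonal entries positive: (-1, -2), (-1, 4). Count: 2.

2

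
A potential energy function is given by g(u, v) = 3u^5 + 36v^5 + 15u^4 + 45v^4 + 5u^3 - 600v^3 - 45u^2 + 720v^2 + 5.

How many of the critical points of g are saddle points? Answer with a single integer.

8

g separates as a function of u plus a function of v, so ∇g=0 decouples.
∂g/∂u = 15u(u - 1)(u + 2)(u + 3) = 0 at u ∈ {-3, -2, 0, 1}; ∂g/∂v = 180v(v - 2)(v - 1)(v + 4) = 0 at v ∈ {-4, 0, 1, 2}.
The Hessian is diagonal: diag(g_uu, g_vv). Second derivatives: g_uu(-3)=-180, g_uu(-2)=90, g_uu(0)=-90, g_uu(1)=180; g_vv(-4)=-21600, g_vv(0)=1440, g_vv(1)=-900, g_vv(2)=2160.
Saddle points occur where the two diagonal entries have opposite signs: (-3, 0), (-3, 2), (-2, -4), (-2, 1), (0, 0), (0, 2), (1, -4), (1, 1). Count: 8.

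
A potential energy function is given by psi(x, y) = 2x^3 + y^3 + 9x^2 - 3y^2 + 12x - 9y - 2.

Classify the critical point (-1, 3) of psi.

local minimum

The mixed partial ∂²psi/∂x∂y is 0, so the Hessian at any point is diag(psi_xx, psi_yy) = diag(6(2x + 3), 6(y - 1)).
At (-1, 3): H = diag(6, 12).
Both eigenvalues are positive, so H is positive definite: a local minimum.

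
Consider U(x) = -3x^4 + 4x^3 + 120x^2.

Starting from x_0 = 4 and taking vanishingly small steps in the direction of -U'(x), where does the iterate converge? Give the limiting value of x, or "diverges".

0

U'(x) = -12x(x - 5)(x + 4), so U'(4) = 384.
Gradient descent moves in the -U' direction, i.e. x is decreasing.
The nearest critical point in that direction is x = 0, where U'' = 240 > 0 (a local minimum). The iterate converges there.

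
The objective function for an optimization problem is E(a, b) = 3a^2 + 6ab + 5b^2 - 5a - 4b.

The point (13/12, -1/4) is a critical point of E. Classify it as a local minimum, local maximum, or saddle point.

local minimum

The Hessian of E is constant: H = [[6, 6], [6, 10]].
det(H) = 6·10 − 6² = 24.
det(H) > 0 and tr(H) = 16 > 0, so H is positive definite and the point is a local minimum.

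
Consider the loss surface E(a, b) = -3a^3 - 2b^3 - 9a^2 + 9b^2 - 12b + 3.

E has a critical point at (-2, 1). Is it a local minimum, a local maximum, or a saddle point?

local minimum

The mixed partial ∂²E/∂a∂b is 0, so the Hessian at any point is diag(E_aa, E_bb) = diag(-18(a + 1), 6(-2b + 3)).
At (-2, 1): H = diag(18, 6).
Both eigenvalues are positive, so H is positive definite: a local minimum.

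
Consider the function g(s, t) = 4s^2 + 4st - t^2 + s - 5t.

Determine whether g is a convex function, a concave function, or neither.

g is quadratic, so its Hessian is the constant matrix H = [[8, 4], [4, -2]].
det(H) = -32, tr(H) = 6.
det(H) < 0, so H is indefinite: neither convex nor concave.

neither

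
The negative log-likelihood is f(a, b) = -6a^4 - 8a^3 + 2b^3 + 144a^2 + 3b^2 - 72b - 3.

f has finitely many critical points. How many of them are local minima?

1

f separates as a function of a plus a function of b, so ∇f=0 decouples.
∂f/∂a = -24a(a - 3)(a + 4) = 0 at a ∈ {-4, 0, 3}; ∂f/∂b = 6(b - 3)(b + 4) = 0 at b ∈ {-4, 3}.
The Hessian is diagonal: diag(f_aa, f_bb). Second derivatives: f_aa(-4)=-672, f_aa(0)=288, f_aa(3)=-504; f_bb(-4)=-42, f_bb(3)=42.
Local minima occur where both diagonal entries positive: (0, 3). Count: 1.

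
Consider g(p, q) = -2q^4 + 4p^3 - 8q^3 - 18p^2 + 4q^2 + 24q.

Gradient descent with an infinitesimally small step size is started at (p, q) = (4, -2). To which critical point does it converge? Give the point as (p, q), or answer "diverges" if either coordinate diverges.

(3, -1)

g is separable, so gradient descent decouples: p follows -∂g/∂p, q follows -∂g/∂q.
∂g/∂p = 12p(p - 3); at p=4 this is 48, so p decreases.
∂g/∂q = -8(q - 1)(q + 1)(q + 3); at q=-2 this is -24, so q increases.
p converges to its nearest critical value 3 (a local min of the p-part); q converges to -1. The iterate converges to (3, -1).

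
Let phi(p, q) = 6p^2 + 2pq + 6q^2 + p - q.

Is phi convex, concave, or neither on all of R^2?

phi is quadratic, so its Hessian is the constant matrix H = [[12, 2], [2, 12]].
det(H) = 140, tr(H) = 24.
det(H) > 0 and tr(H) > 0, so H is positive definite everywhere: convex.

convex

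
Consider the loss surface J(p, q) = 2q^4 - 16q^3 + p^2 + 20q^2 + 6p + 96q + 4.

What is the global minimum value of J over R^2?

-63

J(p,q) separates as A(p) + B(q) + 4, so its minimum is min A + min B + 4.
A'(p) = 2p + 6 vanishes at p ∈ {-3}; B'(q) = 8(q - 4)(q - 3)(q + 1) vanishes at q ∈ {-1, 3, 4}.
Local minima of A (where A''>0): A(-3)=-9. Local minima of B: B(-1)=-58, B(4)=192.
So the global minimum of J is A(-3) + B(-1) + 4 = -9 − 58 + 4 = -63, attained at (-3, -1).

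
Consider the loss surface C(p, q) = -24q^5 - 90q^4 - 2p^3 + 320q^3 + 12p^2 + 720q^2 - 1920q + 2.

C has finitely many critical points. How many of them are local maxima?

2

C separates as a function of p plus a function of q, so ∇C=0 decouples.
∂C/∂p = -6p(p - 4) = 0 at p ∈ {0, 4}; ∂C/∂q = -120(q - 2)(q - 1)(q + 2)(q + 4) = 0 at q ∈ {-4, -2, 1, 2}.
The Hessian is diagonal: diag(C_pp, C_qq). Second derivatives: C_pp(0)=24, C_pp(4)=-24; C_qq(-4)=7200, C_qq(-2)=-2880, C_qq(1)=1800, C_qq(2)=-2880.
Local maxima occur where both diagonal entries negative: (4, -2), (4, 2). Count: 2.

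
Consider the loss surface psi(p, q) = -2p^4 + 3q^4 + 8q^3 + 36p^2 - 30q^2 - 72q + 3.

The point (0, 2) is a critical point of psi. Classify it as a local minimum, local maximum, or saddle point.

local minimum

The mixed partial ∂²psi/∂p∂q is 0, so the Hessian at any point is diag(psi_pp, psi_qq) = diag(24(-p^2 + 3), 12(3q^2 + 4q - 5)).
At (0, 2): H = diag(72, 180).
Both eigenvalues are positive, so H is positive definite: a local minimum.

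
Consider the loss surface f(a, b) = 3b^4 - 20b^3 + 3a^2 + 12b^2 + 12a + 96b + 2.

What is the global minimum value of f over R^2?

f(a,b) separates as P(a) + Q(b) + 2, so its minimum is min P + min Q + 2.
P'(a) = 6a + 12 vanishes at a ∈ {-2}; Q'(b) = 12(b - 4)(b - 2)(b + 1) vanishes at b ∈ {-1, 2, 4}.
Local minima of P (where P''>0): P(-2)=-12. Local minima of Q: Q(-1)=-61, Q(4)=64.
So the global minimum of f is P(-2) + Q(-1) + 2 = -12 − 61 + 2 = -71, attained at (-2, -1).

-71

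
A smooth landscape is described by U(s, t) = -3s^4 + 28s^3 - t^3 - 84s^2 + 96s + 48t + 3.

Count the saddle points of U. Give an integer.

3

U separates as a function of s plus a function of t, so ∇U=0 decouples.
∂U/∂s = -12(s - 4)(s - 2)(s - 1) = 0 at s ∈ {1, 2, 4}; ∂U/∂t = -3(t - 4)(t + 4) = 0 at t ∈ {-4, 4}.
The Hessian is diagonal: diag(U_ss, U_tt). Second derivatives: U_ss(1)=-36, U_ss(2)=24, U_ss(4)=-72; U_tt(-4)=24, U_tt(4)=-24.
Saddle points occur where the two diagonal entries have opposite signs: (1, -4), (2, 4), (4, -4). Count: 3.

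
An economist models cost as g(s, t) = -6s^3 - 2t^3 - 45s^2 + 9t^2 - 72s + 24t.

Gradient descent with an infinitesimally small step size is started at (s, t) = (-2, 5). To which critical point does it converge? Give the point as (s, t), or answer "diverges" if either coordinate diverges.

diverges

g is separable, so gradient descent decouples: s follows -∂g/∂s, t follows -∂g/∂t.
∂g/∂s = -18(s + 1)(s + 4); at s=-2 this is 36, so s decreases.
∂g/∂t = -6(t - 4)(t + 1); at t=5 this is -36, so t increases.
The t-coordinate has no critical point in that direction and runs off to infinity.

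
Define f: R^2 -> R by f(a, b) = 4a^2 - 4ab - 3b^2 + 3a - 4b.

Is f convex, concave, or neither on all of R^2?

f is quadratic, so its Hessian is the constant matrix H = [[8, -4], [-4, -6]].
det(H) = -64, tr(H) = 2.
det(H) < 0, so H is indefinite: neither convex nor concave.

neither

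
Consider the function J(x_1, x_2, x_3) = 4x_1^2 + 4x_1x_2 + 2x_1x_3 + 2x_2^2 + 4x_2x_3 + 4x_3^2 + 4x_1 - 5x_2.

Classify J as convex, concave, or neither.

J is quadratic, so its Hessian is the constant matrix H = [[8, 4, 2], [4, 4, 4], [2, 4, 8]].
Leading principal minors: 8, 16, 48.
All positive ⇒ H ≻ 0 ⇒ convex.

convex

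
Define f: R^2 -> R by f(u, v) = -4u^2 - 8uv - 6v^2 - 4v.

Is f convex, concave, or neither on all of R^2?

f is quadratic, so its Hessian is the constant matrix H = [[-8, -8], [-8, -12]].
det(H) = 32, tr(H) = -20.
det(H) > 0 and tr(H) < 0, so H is negative definite everywhere: concave.

concave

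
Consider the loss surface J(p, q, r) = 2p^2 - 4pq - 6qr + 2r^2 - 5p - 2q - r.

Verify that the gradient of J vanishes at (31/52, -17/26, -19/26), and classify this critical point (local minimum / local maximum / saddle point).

∇J = (4p - 4q - 5, -4p - 6r - 2, -6q + 4r - 1); substituting (31/52, -17/26, -19/26) gives ∇J = (0, 0, 0), so (31/52, -17/26, -19/26) is indeed a critical point.
The Hessian is constant: H = [[4, -4, 0], [-4, 0, -6], [0, -6, 4]].
Leading principal minors: Δ₁ = 4, Δ₂ = -16, Δ₃ = -208.
The minors fit neither the all-positive nor the alternating-sign pattern, so H is indefinite: a saddle point.

saddle point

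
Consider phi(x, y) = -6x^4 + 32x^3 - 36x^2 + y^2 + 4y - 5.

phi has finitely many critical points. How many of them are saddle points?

2

phi separates as a function of x plus a function of y, so ∇phi=0 decouples.
∂phi/∂x = -24x(x - 3)(x - 1) = 0 at x ∈ {0, 1, 3}; ∂phi/∂y = 2(y + 2) = 0 at y ∈ {-2}.
The Hessian is diagonal: diag(phi_xx, phi_yy). Second derivatives: phi_xx(0)=-72, phi_xx(1)=48, phi_xx(3)=-144; phi_yy(-2)=2.
Saddle points occur where the two diagonal entries have opposite signs: (0, -2), (3, -2). Count: 2.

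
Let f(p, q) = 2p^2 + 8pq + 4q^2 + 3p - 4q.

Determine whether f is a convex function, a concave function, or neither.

f is quadratic, so its Hessian is the constant matrix H = [[4, 8], [8, 8]].
det(H) = -32, tr(H) = 12.
det(H) < 0, so H is indefinite: neither convex nor concave.

neither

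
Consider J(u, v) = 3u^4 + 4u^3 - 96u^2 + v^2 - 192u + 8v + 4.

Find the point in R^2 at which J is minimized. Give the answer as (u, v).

(4, -4)

J(u,v) separates as P(u) + Q(v) + 4, so its minimum is min P + min Q + 4.
P'(u) = 12(u - 4)(u + 1)(u + 4) vanishes at u ∈ {-4, -1, 4}; Q'(v) = 2v + 8 vanishes at v ∈ {-4}.
Local minima of P (where P''>0): P(-4)=-256, P(4)=-1280. Local minima of Q: Q(-4)=-16.
So the global minimum of J is P(4) + Q(-4) + 4 = -1280 − 16 + 4 = -1292, attained at (4, -4).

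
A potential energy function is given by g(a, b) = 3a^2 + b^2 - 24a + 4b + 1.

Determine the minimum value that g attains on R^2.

g(a,b) separates as P(a) + Q(b) + 1, so its minimum is min P + min Q + 1.
P'(a) = 6a - 24 vanishes at a ∈ {4}; Q'(b) = 2b + 4 vanishes at b ∈ {-2}.
Local minima of P (where P''>0): P(4)=-48. Local minima of Q: Q(-2)=-4.
So the global minimum of g is P(4) + Q(-2) + 1 = -48 − 4 + 1 = -51, attained at (4, -2).

-51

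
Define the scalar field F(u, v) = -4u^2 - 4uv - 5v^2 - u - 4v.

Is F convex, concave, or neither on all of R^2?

F is quadratic, so its Hessian is the constant matrix H = [[-8, -4], [-4, -10]].
det(H) = 64, tr(H) = -18.
det(H) > 0 and tr(H) < 0, so H is negative definite everywhere: concave.

concave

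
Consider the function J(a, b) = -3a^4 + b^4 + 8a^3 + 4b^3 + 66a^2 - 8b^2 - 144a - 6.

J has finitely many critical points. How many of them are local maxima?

J separates as a function of a plus a function of b, so ∇J=0 decouples.
∂J/∂a = -12(a - 4)(a - 1)(a + 3) = 0 at a ∈ {-3, 1, 4}; ∂J/∂b = 4b(b - 1)(b + 4) = 0 at b ∈ {-4, 0, 1}.
The Hessian is diagonal: diag(J_aa, J_bb). Second derivatives: J_aa(-3)=-336, J_aa(1)=144, J_aa(4)=-252; J_bb(-4)=80, J_bb(0)=-16, J_bb(1)=20.
Local maxima occur where both diagonal entries negative: (-3, 0), (4, 0). Count: 2.

2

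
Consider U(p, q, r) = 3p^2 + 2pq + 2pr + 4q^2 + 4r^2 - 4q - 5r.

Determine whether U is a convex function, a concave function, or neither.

convex

U is quadratic, so its Hessian is the constant matrix H = [[6, 2, 2], [2, 8, 0], [2, 0, 8]].
Leading principal minors: 6, 44, 320.
All positive ⇒ H ≻ 0 ⇒ convex.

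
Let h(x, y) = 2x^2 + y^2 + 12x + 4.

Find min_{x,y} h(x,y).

h(x,y) separates as P(x) + Q(y) + 4, so its minimum is min P + min Q + 4.
P'(x) = 4x + 12 vanishes at x ∈ {-3}; Q'(y) = 2y vanishes at y ∈ {0}.
Local minima of P (where P''>0): P(-3)=-18. Local minima of Q: Q(0)=0.
So the global minimum of h is P(-3) + Q(0) + 4 = -18 + 0 + 4 = -14, attained at (-3, 0).

-14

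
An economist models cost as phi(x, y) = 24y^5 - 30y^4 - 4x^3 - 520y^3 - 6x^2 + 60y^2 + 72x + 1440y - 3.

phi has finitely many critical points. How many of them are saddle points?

phi separates as a function of x plus a function of y, so ∇phi=0 decouples.
∂phi/∂x = -12(x - 2)(x + 3) = 0 at x ∈ {-3, 2}; ∂phi/∂y = 120(y - 4)(y - 1)(y + 1)(y + 3) = 0 at y ∈ {-3, -1, 1, 4}.
The Hessian is diagonal: diag(phi_xx, phi_yy). Second derivatives: phi_xx(-3)=60, phi_xx(2)=-60; phi_yy(-3)=-6720, phi_yy(-1)=2400, phi_yy(1)=-2880, phi_yy(4)=12600.
Saddle points occur where the two diagonal entries have opposite signs: (-3, -3), (-3, 1), (2, -1), (2, 4). Count: 4.

4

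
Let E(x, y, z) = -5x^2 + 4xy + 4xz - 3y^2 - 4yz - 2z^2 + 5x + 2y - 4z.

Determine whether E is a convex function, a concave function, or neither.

concave

E is quadratic, so its Hessian is the constant matrix H = [[-10, 4, 4], [4, -6, -4], [4, -4, -4]].
Leading principal minors: -10, 44, -48.
Signs alternate −, +, − ⇒ H ≺ 0 ⇒ concave.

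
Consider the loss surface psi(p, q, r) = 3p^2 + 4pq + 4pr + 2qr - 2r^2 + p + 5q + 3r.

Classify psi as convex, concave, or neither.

psi is quadratic, so its Hessian is the constant matrix H = [[6, 4, 4], [4, 0, 2], [4, 2, -4]].
Leading principal minors: 6, -16, 104.
Neither pattern holds ⇒ H is indefinite ⇒ neither convex nor concave.

neither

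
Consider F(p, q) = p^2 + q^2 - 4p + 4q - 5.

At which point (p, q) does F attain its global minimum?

F(p,q) separates as A(p) + B(q) − 5, so its minimum is min A + min B − 5.
A'(p) = 2p - 4 vanishes at p ∈ {2}; B'(q) = 2q + 4 vanishes at q ∈ {-2}.
Local minima of A (where A''>0): A(2)=-4. Local minima of B: B(-2)=-4.
So the global minimum of F is A(2) + B(-2) − 5 = -4 − 4 − 5 = -13, attained at (2, -2).

(2, -2)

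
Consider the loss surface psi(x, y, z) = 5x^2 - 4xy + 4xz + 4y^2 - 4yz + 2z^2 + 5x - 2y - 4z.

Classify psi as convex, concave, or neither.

convex

psi is quadratic, so its Hessian is the constant matrix H = [[10, -4, 4], [-4, 8, -4], [4, -4, 4]].
Leading principal minors: 10, 64, 96.
All positive ⇒ H ≻ 0 ⇒ convex.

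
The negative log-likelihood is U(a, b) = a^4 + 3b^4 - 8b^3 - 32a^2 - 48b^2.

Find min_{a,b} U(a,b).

-768

U(a,b) separates as P(a) + Q(b), so its minimum is min P + min Q.
P'(a) = 4a(a - 4)(a + 4) vanishes at a ∈ {-4, 0, 4}; Q'(b) = 12b(b - 4)(b + 2) vanishes at b ∈ {-2, 0, 4}.
Local minima of P (where P''>0): P(-4)=-256, P(4)=-256. Local minima of Q: Q(-2)=-80, Q(4)=-512.
So the global minimum of U is P(-4) + Q(4) = -256 − 512 = -768, attained at (-4, 4).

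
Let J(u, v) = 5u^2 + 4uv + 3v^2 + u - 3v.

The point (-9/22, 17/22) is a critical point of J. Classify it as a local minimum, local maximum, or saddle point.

local minimum

The Hessian of J is constant: H = [[10, 4], [4, 6]].
det(H) = 10·6 − 4² = 44.
det(H) > 0 and tr(H) = 16 > 0, so H is positive definite and the point is a local minimum.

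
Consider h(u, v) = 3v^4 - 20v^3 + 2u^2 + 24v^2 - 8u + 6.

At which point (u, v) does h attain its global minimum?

h(u,v) separates as P(u) + Q(v) + 6, so its minimum is min P + min Q + 6.
P'(u) = 4u - 8 vanishes at u ∈ {2}; Q'(v) = 12v(v - 4)(v - 1) vanishes at v ∈ {0, 1, 4}.
Local minima of P (where P''>0): P(2)=-8. Local minima of Q: Q(0)=0, Q(4)=-128.
So the global minimum of h is P(2) + Q(4) + 6 = -8 − 128 + 6 = -130, attained at (2, 4).

(2, 4)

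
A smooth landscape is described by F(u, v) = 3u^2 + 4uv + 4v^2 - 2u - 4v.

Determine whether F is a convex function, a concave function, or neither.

convex

F is quadratic, so its Hessian is the constant matrix H = [[6, 4], [4, 8]].
det(H) = 32, tr(H) = 14.
det(H) > 0 and tr(H) > 0, so H is positive definite everywhere: convex.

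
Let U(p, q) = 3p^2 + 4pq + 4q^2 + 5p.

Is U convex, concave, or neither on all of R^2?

convex

U is quadratic, so its Hessian is the constant matrix H = [[6, 4], [4, 8]].
det(H) = 32, tr(H) = 14.
det(H) > 0 and tr(H) > 0, so H is positive definite everywhere: convex.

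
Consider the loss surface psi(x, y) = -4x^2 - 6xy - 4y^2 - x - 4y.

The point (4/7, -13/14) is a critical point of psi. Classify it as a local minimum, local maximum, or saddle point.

The Hessian of psi is constant: H = [[-8, -6], [-6, -8]].
det(H) = (-8)·(-8) − (-6)² = 28.
det(H) > 0 and tr(H) = -16 < 0, so H is negative definite and the point is a local maximum.

local maximum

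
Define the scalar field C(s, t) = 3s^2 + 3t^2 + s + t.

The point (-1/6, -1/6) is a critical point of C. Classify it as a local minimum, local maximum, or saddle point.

The Hessian of C is constant: H = [[6, 0], [0, 6]].
det(H) = 6·6 − 0² = 36.
det(H) > 0 and tr(H) = 12 > 0, so H is positive definite and the point is a local minimum.

local minimum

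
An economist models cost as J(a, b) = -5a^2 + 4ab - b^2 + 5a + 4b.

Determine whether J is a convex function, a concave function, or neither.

J is quadratic, so its Hessian is the constant matrix H = [[-10, 4], [4, -2]].
det(H) = 4, tr(H) = -12.
det(H) > 0 and tr(H) < 0, so H is negative definite everywhere: concave.

concave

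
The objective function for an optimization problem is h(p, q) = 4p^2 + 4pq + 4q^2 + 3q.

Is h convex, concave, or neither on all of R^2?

h is quadratic, so its Hessian is the constant matrix H = [[8, 4], [4, 8]].
det(H) = 48, tr(H) = 16.
det(H) > 0 and tr(H) > 0, so H is positive definite everywhere: convex.

convex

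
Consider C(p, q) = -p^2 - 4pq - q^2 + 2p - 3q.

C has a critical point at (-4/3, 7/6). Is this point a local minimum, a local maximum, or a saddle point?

The Hessian of C is constant: H = [[-2, -4], [-4, -2]].
det(H) = (-2)·(-2) − (-4)² = -12.
Since det(H) < 0, H is indefinite and the critical point is a saddle point.

saddle point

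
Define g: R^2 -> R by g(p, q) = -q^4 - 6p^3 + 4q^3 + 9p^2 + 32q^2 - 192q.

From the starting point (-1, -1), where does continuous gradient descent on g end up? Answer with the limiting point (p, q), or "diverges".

(0, 3)

g is separable, so gradient descent decouples: p follows -∂g/∂p, q follows -∂g/∂q.
∂g/∂p = -18p(p - 1); at p=-1 this is -36, so p increases.
∂g/∂q = -4(q - 4)(q - 3)(q + 4); at q=-1 this is -240, so q increases.
p converges to its nearest critical value 0 (a local min of the p-part); q converges to 3. The iterate converges to (0, 3).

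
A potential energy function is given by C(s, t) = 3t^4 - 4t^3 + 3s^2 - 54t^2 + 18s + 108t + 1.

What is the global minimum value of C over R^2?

C(s,t) separates as P(s) + Q(t) + 1, so its minimum is min P + min Q + 1.
P'(s) = 6s + 18 vanishes at s ∈ {-3}; Q'(t) = 12(t - 3)(t - 1)(t + 3) vanishes at t ∈ {-3, 1, 3}.
Local minima of P (where P''>0): P(-3)=-27. Local minima of Q: Q(-3)=-459, Q(3)=-27.
So the global minimum of C is P(-3) + Q(-3) + 1 = -27 − 459 + 1 = -485, attained at (-3, -3).

-485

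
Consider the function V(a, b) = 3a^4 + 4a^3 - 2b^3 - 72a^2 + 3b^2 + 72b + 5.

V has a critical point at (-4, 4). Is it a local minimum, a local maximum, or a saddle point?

saddle point

The mixed partial ∂²V/∂a∂b is 0, so the Hessian at any point is diag(V_aa, V_bb) = diag(12(3a^2 + 2a - 12), 6(-2b + 1)).
At (-4, 4): H = diag(336, -42).
The eigenvalues have opposite signs, so H is indefinite: a saddle point.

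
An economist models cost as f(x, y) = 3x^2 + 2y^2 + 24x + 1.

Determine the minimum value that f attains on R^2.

f(x,y) separates as P(x) + Q(y) + 1, so its minimum is min P + min Q + 1.
P'(x) = 6x + 24 vanishes at x ∈ {-4}; Q'(y) = 4y vanishes at y ∈ {0}.
Local minima of P (where P''>0): P(-4)=-48. Local minima of Q: Q(0)=0.
So the global minimum of f is P(-4) + Q(0) + 1 = -48 + 0 + 1 = -47, attained at (-4, 0).

-47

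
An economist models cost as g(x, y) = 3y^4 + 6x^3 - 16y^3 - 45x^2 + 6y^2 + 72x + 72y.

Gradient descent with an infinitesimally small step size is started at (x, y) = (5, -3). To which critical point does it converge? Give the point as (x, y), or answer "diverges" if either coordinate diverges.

(4, -1)

g is separable, so gradient descent decouples: x follows -∂g/∂x, y follows -∂g/∂y.
∂g/∂x = 18(x - 4)(x - 1); at x=5 this is 72, so x decreases.
∂g/∂y = 12(y - 3)(y - 2)(y + 1); at y=-3 this is -720, so y increases.
x converges to its nearest critical value 4 (a local min of the x-part); y converges to -1. The iterate converges to (4, -1).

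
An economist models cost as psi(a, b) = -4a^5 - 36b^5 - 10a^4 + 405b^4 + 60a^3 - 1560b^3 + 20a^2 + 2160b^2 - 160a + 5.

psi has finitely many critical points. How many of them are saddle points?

8

psi separates as a function of a plus a function of b, so ∇psi=0 decouples.
∂psi/∂a = -20(a - 2)(a - 1)(a + 1)(a + 4) = 0 at a ∈ {-4, -1, 1, 2}; ∂psi/∂b = -180b(b - 4)(b - 3)(b - 2) = 0 at b ∈ {0, 2, 3, 4}.
The Hessian is diagonal: diag(psi_aa, psi_bb). Second derivatives: psi_aa(-4)=1800, psi_aa(-1)=-360, psi_aa(1)=200, psi_aa(2)=-360; psi_bb(0)=4320, psi_bb(2)=-720, psi_bb(3)=540, psi_bb(4)=-1440.
Saddle points occur where the two diagonal entries have opposite signs: (-4, 2), (-4, 4), (-1, 0), (-1, 3), (1, 2), (1, 4), (2, 0), (2, 3). Count: 8.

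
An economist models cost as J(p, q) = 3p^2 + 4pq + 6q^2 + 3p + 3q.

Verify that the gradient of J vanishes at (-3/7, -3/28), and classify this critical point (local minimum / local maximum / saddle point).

local minimum

∇J = (6p + 4q + 3, 4p + 12q + 3); substituting (-3/7, -3/28) gives ∇J = (0, 0), so (-3/7, -3/28) is indeed a critical point.
The Hessian of J is constant: H = [[6, 4], [4, 12]].
det(H) = 6·12 − 4² = 56.
det(H) > 0 and tr(H) = 18 > 0, so H is positive definite and the point is a local minimum.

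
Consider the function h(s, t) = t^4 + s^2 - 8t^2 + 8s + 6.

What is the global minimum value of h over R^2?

-26

h(s,t) separates as P(s) + Q(t) + 6, so its minimum is min P + min Q + 6.
P'(s) = 2s + 8 vanishes at s ∈ {-4}; Q'(t) = 4t(t - 2)(t + 2) vanishes at t ∈ {-2, 0, 2}.
Local minima of P (where P''>0): P(-4)=-16. Local minima of Q: Q(-2)=-16, Q(2)=-16.
So the global minimum of h is P(-4) + Q(-2) + 6 = -16 − 16 + 6 = -26, attained at (-4, -2).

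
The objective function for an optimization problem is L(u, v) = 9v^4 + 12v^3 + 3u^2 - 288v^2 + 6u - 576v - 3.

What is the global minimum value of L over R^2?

-3846

L(u,v) separates as P(u) + Q(v) − 3, so its minimum is min P + min Q − 3.
P'(u) = 6u + 6 vanishes at u ∈ {-1}; Q'(v) = 36(v - 4)(v + 1)(v + 4) vanishes at v ∈ {-4, -1, 4}.
Local minima of P (where P''>0): P(-1)=-3. Local minima of Q: Q(-4)=-768, Q(4)=-3840.
So the global minimum of L is P(-1) + Q(4) − 3 = -3 − 3840 − 3 = -3846, attained at (-1, 4).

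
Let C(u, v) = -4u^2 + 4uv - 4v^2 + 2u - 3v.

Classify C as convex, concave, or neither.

C is quadratic, so its Hessian is the constant matrix H = [[-8, 4], [4, -8]].
det(H) = 48, tr(H) = -16.
det(H) > 0 and tr(H) < 0, so H is negative definite everywhere: concave.

concave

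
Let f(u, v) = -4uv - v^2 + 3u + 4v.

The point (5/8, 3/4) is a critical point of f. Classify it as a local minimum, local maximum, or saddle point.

saddle point

The Hessian of f is constant: H = [[0, -4], [-4, -2]].
det(H) = 0·(-2) − (-4)² = -16.
Since det(H) < 0, H is indefinite and the critical point is a saddle point.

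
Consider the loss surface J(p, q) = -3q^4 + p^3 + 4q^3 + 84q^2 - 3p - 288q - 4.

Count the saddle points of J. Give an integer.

3

J separates as a function of p plus a function of q, so ∇J=0 decouples.
∂J/∂p = 3(p - 1)(p + 1) = 0 at p ∈ {-1, 1}; ∂J/∂q = -12(q - 3)(q - 2)(q + 4) = 0 at q ∈ {-4, 2, 3}.
The Hessian is diagonal: diag(J_pp, J_qq). Second derivatives: J_pp(-1)=-6, J_pp(1)=6; J_qq(-4)=-504, J_qq(2)=72, J_qq(3)=-84.
Saddle points occur where the two diagonal entries have opposite signs: (-1, 2), (1, -4), (1, 3). Count: 3.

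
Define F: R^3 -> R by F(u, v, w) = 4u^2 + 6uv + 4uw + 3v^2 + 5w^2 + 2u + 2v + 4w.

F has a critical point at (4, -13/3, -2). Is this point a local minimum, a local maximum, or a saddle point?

local minimum

The Hessian is constant: H = [[8, 6, 4], [6, 6, 0], [4, 0, 10]].
Leading principal minors: Δ₁ = 8, Δ₂ = 12, Δ₃ = 24.
All leading minors are positive, so H is positive definite: a local minimum.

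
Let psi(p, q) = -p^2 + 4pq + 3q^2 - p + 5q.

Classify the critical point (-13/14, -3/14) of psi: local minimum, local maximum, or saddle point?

The Hessian of psi is constant: H = [[-2, 4], [4, 6]].
det(H) = (-2)·6 − 4² = -28.
Since det(H) < 0, H is indefinite and the critical point is a saddle point.

saddle point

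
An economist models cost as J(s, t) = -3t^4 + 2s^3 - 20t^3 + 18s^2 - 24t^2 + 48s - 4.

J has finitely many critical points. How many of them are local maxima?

2

J separates as a function of s plus a function of t, so ∇J=0 decouples.
∂J/∂s = 6(s + 2)(s + 4) = 0 at s ∈ {-4, -2}; ∂J/∂t = -12t(t + 1)(t + 4) = 0 at t ∈ {-4, -1, 0}.
The Hessian is diagonal: diag(J_ss, J_tt). Second derivatives: J_ss(-4)=-12, J_ss(-2)=12; J_tt(-4)=-144, J_tt(-1)=36, J_tt(0)=-48.
Local maxima occur where both diagonal entries negative: (-4, -4), (-4, 0). Count: 2.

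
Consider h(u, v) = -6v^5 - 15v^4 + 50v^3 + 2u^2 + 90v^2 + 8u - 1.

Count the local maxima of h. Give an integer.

0

h separates as a function of u plus a function of v, so ∇h=0 decouples.
∂h/∂u = 4(u + 2) = 0 at u ∈ {-2}; ∂h/∂v = -30v(v - 2)(v + 1)(v + 3) = 0 at v ∈ {-3, -1, 0, 2}.
The Hessian is diagonal: diag(h_uu, h_vv). Second derivatives: h_uu(-2)=4; h_vv(-3)=900, h_vv(-1)=-180, h_vv(0)=180, h_vv(2)=-900.
Local maxima occur where both diagonal entries negative: none. Count: 0.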